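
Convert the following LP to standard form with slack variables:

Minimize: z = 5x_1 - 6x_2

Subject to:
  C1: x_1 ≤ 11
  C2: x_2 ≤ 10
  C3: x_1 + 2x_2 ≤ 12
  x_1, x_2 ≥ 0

min z = 5x_1 - 6x_2

s.t.
  x_1 + s1 = 11
  x_2 + s2 = 10
  x_1 + 2x_2 + s3 = 12
  x_1, x_2, s1, s2, s3 ≥ 0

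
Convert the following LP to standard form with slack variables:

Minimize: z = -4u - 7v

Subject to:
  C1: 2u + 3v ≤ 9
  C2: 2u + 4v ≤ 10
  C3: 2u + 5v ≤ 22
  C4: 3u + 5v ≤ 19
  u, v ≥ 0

min z = -4u - 7v

s.t.
  2u + 3v + s1 = 9
  2u + 4v + s2 = 10
  2u + 5v + s3 = 22
  3u + 5v + s4 = 19
  u, v, s1, s2, s3, s4 ≥ 0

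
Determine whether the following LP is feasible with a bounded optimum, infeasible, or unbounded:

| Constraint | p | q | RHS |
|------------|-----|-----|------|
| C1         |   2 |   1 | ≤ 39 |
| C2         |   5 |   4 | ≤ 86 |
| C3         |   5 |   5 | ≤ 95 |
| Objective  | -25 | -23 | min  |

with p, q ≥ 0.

Feasible with a bounded optimal solution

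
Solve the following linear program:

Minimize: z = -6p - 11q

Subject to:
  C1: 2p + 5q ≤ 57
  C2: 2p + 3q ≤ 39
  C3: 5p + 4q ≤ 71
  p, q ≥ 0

Evaluate the objective at each vertex of the feasible region:
  z(0, 0) = 0
  z(14.2, 0) = -85.2
  z(8.143, 7.571) = -132.1
  z(6, 9) = -135  ←
  z(0, 11.4) = -125.4
The minimum is at p = 6, q = 9.

p = 6, q = 9, z = -135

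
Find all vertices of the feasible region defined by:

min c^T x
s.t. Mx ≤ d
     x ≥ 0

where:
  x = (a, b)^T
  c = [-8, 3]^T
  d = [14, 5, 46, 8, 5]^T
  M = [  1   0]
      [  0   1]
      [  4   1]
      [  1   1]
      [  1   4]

(0, 0), (5, 0), (0, 1.25)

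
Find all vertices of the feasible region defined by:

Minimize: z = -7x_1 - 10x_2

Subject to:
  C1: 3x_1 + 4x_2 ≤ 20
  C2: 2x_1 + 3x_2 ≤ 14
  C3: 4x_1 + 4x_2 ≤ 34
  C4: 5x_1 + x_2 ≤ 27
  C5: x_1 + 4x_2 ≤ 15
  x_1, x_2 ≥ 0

(0, 0), (5.4, 0), (5.176, 1.118), (4, 2), (2.2, 3.2), (0, 3.75)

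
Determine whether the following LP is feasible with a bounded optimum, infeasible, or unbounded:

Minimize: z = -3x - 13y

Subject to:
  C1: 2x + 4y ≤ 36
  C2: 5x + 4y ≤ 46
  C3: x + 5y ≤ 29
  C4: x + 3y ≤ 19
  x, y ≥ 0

Feasible with a bounded optimal solution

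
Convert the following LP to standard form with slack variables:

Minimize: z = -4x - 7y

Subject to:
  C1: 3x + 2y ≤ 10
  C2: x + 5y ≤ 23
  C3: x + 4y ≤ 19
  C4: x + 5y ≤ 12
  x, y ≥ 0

min z = -4x - 7y

s.t.
  3x + 2y + s1 = 10
  x + 5y + s2 = 23
  x + 4y + s3 = 19
  x + 5y + s4 = 12
  x, y, s1, s2, s3, s4 ≥ 0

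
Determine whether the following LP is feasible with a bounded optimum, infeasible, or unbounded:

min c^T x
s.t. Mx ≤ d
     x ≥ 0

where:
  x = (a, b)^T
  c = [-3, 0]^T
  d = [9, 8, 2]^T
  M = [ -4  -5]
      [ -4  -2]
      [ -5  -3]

Unbounded (objective can decrease without bound)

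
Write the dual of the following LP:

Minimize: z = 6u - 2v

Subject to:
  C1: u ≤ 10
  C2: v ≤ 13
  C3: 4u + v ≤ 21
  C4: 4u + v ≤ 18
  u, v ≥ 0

Primal min cᵀx s.t. Ax ≤ b, x ≥ 0  →  Dual max −bᵀy s.t. Aᵀy ≥ −c, y ≥ 0.

Maximize: z = -10y1 - 13y2 - 21y3 - 18y4

Subject to:
  y1 + 4y3 + 4y4 ≥ -6
  y2 + y3 + y4 ≥ 2
  y1, y2, y3, y4 ≥ 0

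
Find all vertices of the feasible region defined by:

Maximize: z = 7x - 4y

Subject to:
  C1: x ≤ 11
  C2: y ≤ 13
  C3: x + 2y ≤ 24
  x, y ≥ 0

(0, 0), (11, 0), (11, 6.5), (0, 12)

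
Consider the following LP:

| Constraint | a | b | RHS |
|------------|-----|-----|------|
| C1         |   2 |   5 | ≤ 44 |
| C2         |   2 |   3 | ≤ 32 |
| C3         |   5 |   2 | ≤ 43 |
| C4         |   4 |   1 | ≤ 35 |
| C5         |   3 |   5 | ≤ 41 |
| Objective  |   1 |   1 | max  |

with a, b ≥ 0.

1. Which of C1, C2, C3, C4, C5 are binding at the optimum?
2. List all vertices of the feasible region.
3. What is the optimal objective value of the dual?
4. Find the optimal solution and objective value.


1. C3, C5
2. (0, 0), (8.6, 0), (7, 4), (0, 8.2)
3. 11
4. a = 7, b = 4, z = 11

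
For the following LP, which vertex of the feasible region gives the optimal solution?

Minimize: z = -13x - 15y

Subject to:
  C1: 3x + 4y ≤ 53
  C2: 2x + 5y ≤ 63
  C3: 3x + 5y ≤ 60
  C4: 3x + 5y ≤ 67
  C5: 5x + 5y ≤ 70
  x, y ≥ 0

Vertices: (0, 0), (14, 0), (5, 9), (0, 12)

Evaluate the objective at each vertex of the feasible region:
  z(0, 0) = 0
  z(14, 0) = -182
  z(5, 9) = -200  ←
  z(0, 12) = -180
The minimum is at x = 5, y = 9.

(5, 9)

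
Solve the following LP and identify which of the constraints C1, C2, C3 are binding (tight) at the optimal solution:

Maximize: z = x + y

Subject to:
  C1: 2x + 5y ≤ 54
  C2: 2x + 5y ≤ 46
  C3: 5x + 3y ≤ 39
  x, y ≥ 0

At x = 3, y = 8, compute slack b - a·x for each constraint:
  C1: 54 − 46 = 8  (slack)
  C2: 46 − 46 = 0  (binding)
  C3: 39 − 39 = 0  (binding)

Optimal: x = 3, y = 8
Binding: C2, C3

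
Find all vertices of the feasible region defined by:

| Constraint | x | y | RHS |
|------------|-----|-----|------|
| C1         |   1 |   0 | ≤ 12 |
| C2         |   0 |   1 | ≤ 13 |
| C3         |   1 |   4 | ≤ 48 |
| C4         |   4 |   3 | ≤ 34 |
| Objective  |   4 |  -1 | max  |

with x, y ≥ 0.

(0, 0), (8.5, 0), (0, 11.33)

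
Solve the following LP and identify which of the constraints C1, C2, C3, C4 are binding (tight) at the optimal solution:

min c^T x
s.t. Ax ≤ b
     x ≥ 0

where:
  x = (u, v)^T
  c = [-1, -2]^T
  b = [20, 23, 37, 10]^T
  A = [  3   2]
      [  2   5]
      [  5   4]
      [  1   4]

At u = 6, v = 1, compute slack b - a·x for each constraint:
  C1: 20 − 20 = 0  (binding)
  C2: 23 − 17 = 6  (slack)
  C3: 37 − 34 = 3  (slack)
  C4: 10 − 10 = 0  (binding)

Optimal: u = 6, v = 1
Binding: C1, C4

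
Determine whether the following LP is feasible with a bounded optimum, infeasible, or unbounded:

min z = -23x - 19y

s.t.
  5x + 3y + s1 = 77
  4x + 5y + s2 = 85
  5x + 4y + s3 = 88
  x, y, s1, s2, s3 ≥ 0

Feasible with a bounded optimal solution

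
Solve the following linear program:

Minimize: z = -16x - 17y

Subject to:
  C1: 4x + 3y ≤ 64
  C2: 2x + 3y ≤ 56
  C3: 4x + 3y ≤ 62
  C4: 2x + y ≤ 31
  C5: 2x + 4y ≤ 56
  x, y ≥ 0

Evaluate the objective at each vertex of the feasible region:
  z(0, 0) = 0
  z(15.5, 0) = -248
  z(8, 10) = -298  ←
  z(0, 14) = -238
The minimum is at x = 8, y = 10.

x = 8, y = 10, z = -298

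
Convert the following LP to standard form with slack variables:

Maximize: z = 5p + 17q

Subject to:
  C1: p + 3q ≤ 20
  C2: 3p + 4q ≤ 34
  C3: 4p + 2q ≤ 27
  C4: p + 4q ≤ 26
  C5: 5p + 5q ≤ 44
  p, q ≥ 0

max z = 5p + 17q

s.t.
  p + 3q + s1 = 20
  3p + 4q + s2 = 34
  4p + 2q + s3 = 27
  p + 4q + s4 = 26
  5p + 5q + s5 = 44
  p, q, s1, s2, s3, s4, s5 ≥ 0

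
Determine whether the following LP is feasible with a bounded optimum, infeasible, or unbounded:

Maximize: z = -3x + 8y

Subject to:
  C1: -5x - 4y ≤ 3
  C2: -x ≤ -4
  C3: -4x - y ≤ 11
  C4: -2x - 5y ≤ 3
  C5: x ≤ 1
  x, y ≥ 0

Infeasible (no feasible solution exists)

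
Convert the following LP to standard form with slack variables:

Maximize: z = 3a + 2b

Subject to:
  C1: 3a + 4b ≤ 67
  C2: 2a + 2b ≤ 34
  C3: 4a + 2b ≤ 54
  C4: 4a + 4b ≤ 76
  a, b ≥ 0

max z = 3a + 2b

s.t.
  3a + 4b + s1 = 67
  2a + 2b + s2 = 34
  4a + 2b + s3 = 54
  4a + 4b + s4 = 76
  a, b, s1, s2, s3, s4 ≥ 0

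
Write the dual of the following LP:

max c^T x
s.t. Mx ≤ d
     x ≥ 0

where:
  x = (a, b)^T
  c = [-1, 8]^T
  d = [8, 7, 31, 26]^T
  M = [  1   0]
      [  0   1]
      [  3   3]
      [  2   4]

Primal max cᵀx s.t. Ax ≤ b, x ≥ 0  →  Dual min bᵀy s.t. Aᵀy ≥ c, y ≥ 0.

Minimize: z = 8y1 + 7y2 + 31y3 + 26y4

Subject to:
  y1 + 3y3 + 2y4 ≥ -1
  y2 + 3y3 + 4y4 ≥ 8
  y1, y2, y3, y4 ≥ 0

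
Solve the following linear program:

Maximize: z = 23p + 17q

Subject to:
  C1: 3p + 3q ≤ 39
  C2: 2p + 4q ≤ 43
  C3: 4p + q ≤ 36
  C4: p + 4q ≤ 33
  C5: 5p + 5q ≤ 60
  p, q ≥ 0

Evaluate the objective at each vertex of the feasible region:
  z(0, 0) = 0
  z(9, 0) = 207
  z(8, 4) = 252  ←
  z(5, 7) = 234
  z(0, 8.25) = 140.2
The maximum is at p = 8, q = 4.

p = 8, q = 4, z = 252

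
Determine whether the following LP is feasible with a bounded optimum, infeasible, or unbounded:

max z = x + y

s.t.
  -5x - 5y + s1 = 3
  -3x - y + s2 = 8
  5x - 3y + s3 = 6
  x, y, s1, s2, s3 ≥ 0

Unbounded (objective can increase without bound)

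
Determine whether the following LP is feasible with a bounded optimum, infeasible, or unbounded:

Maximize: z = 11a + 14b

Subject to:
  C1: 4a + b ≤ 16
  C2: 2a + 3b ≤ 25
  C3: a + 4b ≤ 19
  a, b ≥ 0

Feasible with a bounded optimal solution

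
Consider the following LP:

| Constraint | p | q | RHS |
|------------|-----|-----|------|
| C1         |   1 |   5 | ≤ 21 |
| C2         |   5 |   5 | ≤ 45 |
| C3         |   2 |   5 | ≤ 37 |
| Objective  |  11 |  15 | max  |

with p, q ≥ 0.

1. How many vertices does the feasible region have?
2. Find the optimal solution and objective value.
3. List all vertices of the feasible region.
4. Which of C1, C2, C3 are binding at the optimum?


1. 4
2. p = 6, q = 3, z = 111
3. (0, 0), (9, 0), (6, 3), (0, 4.2)
4. C1, C2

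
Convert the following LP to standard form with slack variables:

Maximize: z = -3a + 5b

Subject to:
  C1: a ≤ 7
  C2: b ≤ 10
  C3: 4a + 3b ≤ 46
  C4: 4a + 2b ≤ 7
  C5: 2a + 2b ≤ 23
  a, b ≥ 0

max z = -3a + 5b

s.t.
  a + s1 = 7
  b + s2 = 10
  4a + 3b + s3 = 46
  4a + 2b + s4 = 7
  2a + 2b + s5 = 23
  a, b, s1, s2, s3, s4, s5 ≥ 0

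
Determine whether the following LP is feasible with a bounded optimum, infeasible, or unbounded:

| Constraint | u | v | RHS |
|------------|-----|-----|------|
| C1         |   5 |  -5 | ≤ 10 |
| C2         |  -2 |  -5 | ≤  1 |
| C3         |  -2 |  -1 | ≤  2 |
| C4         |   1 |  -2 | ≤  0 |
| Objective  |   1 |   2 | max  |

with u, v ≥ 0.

Unbounded (objective can increase without bound)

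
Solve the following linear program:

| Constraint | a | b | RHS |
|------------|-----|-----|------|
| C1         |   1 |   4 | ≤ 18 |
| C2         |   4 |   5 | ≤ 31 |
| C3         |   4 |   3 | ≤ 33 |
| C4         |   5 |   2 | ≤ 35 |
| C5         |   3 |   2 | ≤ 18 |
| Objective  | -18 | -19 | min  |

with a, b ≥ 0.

Evaluate the objective at each vertex of the feasible region:
  z(0, 0) = 0
  z(6, 0) = -108
  z(4, 3) = -129  ←
  z(3.091, 3.727) = -126.5
  z(0, 4.5) = -85.5
The minimum is at a = 4, b = 3.

a = 4, b = 3, z = -129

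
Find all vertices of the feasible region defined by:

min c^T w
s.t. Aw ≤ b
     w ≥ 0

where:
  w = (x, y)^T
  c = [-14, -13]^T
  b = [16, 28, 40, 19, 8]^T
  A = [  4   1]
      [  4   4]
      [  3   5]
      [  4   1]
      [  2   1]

(0, 0), (4, 0), (1, 6), (0, 7)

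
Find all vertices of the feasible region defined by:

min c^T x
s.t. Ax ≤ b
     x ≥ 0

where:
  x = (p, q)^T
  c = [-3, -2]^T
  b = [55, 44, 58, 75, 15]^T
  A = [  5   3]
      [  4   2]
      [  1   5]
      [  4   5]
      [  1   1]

(0, 0), (11, 0), (5, 10), (4.25, 10.75), (0, 11.6)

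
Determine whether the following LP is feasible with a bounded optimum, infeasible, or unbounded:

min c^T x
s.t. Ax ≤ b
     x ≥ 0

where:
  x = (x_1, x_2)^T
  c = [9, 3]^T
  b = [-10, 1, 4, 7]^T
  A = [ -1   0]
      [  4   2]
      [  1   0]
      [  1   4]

Infeasible (no feasible solution exists)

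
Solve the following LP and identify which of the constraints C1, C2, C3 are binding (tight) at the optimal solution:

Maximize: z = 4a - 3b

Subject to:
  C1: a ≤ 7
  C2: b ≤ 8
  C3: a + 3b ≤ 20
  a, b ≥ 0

At a = 7, b = 0, compute slack b - a·x for each constraint:
  C1: 7 − 7 = 0  (binding)
  C2: 8 − 0 = 8  (slack)
  C3: 20 − 7 = 13  (slack)

Optimal: a = 7, b = 0
Binding: C1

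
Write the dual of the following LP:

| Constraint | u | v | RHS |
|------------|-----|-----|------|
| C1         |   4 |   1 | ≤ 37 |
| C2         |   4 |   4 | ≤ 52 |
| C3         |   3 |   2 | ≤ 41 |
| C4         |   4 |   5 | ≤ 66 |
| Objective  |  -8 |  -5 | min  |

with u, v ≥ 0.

Primal min cᵀx s.t. Ax ≤ b, x ≥ 0  →  Dual max −bᵀy s.t. Aᵀy ≥ −c, y ≥ 0.

Maximize: z = -37y1 - 52y2 - 41y3 - 66y4

Subject to:
  4y1 + 4y2 + 3y3 + 4y4 ≥ 8
  y1 + 4y2 + 2y3 + 5y4 ≥ 5
  y1, y2, y3, y4 ≥ 0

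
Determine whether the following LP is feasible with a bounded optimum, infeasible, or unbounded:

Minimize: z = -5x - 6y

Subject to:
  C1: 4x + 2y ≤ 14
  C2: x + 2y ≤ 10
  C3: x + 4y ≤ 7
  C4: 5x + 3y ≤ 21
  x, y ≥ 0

Feasible with a bounded optimal solution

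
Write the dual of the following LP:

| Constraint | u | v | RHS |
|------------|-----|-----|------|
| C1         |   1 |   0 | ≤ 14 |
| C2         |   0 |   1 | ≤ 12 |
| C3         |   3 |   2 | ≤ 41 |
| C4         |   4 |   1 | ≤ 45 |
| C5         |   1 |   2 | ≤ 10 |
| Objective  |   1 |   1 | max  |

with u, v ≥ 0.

Primal max cᵀx s.t. Ax ≤ b, x ≥ 0  →  Dual min bᵀy s.t. Aᵀy ≥ c, y ≥ 0.

Minimize: z = 14y1 + 12y2 + 41y3 + 45y4 + 10y5

Subject to:
  y1 + 3y3 + 4y4 + y5 ≥ 1
  y2 + 2y3 + y4 + 2y5 ≥ 1
  y1, y2, y3, y4, y5 ≥ 0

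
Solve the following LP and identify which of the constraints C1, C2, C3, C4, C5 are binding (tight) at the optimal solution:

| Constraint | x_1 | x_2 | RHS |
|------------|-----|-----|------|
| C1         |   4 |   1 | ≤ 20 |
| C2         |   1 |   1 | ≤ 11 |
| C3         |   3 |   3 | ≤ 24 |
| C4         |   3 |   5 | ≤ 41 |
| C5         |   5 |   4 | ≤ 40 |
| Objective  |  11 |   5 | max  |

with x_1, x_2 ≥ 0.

At x_1 = 4, x_2 = 4, compute slack b - a·x for each constraint:
  C1: 20 − 20 = 0  (binding)
  C2: 11 − 8 = 3  (slack)
  C3: 24 − 24 = 0  (binding)
  C4: 41 − 32 = 9  (slack)
  C5: 40 − 36 = 4  (slack)

Optimal: x_1 = 4, x_2 = 4
Binding: C1, C3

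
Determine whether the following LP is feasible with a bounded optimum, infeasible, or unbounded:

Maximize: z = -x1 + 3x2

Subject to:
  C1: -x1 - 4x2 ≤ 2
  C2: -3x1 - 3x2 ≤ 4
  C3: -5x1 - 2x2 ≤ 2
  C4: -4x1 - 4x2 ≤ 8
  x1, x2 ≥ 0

Unbounded (objective can increase without bound)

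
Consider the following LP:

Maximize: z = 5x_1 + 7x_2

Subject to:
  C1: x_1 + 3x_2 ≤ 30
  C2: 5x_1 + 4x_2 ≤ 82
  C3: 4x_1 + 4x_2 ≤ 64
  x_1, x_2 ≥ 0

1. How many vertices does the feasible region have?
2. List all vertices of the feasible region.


1. 4
2. (0, 0), (16, 0), (9, 7), (0, 10)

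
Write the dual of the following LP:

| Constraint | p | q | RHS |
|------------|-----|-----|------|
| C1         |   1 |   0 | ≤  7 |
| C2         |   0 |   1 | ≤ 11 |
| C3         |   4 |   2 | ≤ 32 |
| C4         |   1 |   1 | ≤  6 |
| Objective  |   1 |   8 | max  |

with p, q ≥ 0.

Primal max cᵀx s.t. Ax ≤ b, x ≥ 0  →  Dual min bᵀy s.t. Aᵀy ≥ c, y ≥ 0.

Minimize: z = 7y1 + 11y2 + 32y3 + 6y4

Subject to:
  y1 + 4y3 + y4 ≥ 1
  y2 + 2y3 + y4 ≥ 8
  y1, y2, y3, y4 ≥ 0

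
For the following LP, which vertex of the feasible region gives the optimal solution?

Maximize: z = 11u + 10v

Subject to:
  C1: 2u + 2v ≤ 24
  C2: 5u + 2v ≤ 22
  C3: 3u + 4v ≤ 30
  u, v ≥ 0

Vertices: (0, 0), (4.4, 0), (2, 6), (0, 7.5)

Evaluate the objective at each vertex of the feasible region:
  z(0, 0) = 0
  z(4.4, 0) = 48.4
  z(2, 6) = 82  ←
  z(0, 7.5) = 75
The maximum is at u = 2, v = 6.

(2, 6)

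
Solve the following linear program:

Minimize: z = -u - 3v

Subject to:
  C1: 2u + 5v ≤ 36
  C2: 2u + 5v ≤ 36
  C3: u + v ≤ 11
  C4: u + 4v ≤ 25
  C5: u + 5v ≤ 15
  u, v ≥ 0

Evaluate the objective at each vertex of the feasible region:
  z(0, 0) = 0
  z(11, 0) = -11
  z(10, 1) = -13  ←
  z(0, 3) = -9
The minimum is at u = 10, v = 1.

u = 10, v = 1, z = -13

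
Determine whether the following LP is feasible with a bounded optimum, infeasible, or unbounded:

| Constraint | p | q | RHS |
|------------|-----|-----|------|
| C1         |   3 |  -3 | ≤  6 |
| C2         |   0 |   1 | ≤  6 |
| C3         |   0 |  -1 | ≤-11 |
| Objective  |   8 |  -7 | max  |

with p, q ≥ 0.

Infeasible (no feasible solution exists)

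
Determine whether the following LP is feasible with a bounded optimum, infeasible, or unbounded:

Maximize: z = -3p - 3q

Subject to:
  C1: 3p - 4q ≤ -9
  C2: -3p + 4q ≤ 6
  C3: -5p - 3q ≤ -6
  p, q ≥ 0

Infeasible (no feasible solution exists)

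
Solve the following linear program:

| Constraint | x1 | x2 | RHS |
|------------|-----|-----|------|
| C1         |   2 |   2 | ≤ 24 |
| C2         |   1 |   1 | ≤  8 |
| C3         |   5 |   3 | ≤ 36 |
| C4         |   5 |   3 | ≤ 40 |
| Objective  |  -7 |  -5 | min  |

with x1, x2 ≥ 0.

Evaluate the objective at each vertex of the feasible region:
  z(0, 0) = 0
  z(7.2, 0) = -50.4
  z(6, 2) = -52  ←
  z(0, 8) = -40
The minimum is at x1 = 6, x2 = 2.

x1 = 6, x2 = 2, z = -52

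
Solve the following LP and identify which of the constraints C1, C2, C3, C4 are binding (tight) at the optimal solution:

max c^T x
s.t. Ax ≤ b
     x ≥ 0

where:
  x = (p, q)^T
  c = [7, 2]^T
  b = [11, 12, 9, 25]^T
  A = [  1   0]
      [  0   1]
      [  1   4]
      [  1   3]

At p = 9, q = 0, compute slack b - a·x for each constraint:
  C1: 11 − 9 = 2  (slack)
  C2: 12 − 0 = 12  (slack)
  C3: 9 − 9 = 0  (binding)
  C4: 25 − 9 = 16  (slack)

Optimal: p = 9, q = 0
Binding: C3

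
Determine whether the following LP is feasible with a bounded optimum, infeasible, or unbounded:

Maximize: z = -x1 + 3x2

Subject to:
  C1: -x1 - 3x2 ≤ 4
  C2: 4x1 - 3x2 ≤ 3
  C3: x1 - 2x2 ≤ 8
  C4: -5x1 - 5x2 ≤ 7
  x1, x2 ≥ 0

Unbounded (objective can increase without bound)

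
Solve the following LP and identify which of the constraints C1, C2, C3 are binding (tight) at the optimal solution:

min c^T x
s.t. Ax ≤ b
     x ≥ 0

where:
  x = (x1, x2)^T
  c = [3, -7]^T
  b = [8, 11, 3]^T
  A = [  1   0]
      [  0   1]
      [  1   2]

At x1 = 0, x2 = 1.5, compute slack b - a·x for each constraint:
  C1: 8 − 0 = 8  (slack)
  C2: 11 − 1.5 = 9.5  (slack)
  C3: 3 − 3 = 0  (binding)

Optimal: x1 = 0, x2 = 1.5
Binding: C3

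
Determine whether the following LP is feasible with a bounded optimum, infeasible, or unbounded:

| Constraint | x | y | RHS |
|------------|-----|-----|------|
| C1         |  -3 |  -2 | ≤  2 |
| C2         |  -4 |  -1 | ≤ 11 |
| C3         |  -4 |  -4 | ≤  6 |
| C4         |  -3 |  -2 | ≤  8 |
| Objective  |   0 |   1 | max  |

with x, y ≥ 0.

Unbounded (objective can increase without bound)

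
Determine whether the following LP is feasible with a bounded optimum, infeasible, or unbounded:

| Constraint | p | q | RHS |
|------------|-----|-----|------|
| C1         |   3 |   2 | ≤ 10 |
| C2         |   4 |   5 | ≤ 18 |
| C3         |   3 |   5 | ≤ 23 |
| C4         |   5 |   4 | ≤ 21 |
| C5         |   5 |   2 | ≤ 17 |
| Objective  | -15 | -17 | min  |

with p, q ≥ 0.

Feasible with a bounded optimal solution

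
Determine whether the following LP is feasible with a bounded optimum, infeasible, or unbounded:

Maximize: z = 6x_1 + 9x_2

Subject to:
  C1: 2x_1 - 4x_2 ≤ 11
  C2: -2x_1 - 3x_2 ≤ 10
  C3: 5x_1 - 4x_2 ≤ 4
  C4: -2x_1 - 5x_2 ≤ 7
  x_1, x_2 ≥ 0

Unbounded (objective can increase without bound)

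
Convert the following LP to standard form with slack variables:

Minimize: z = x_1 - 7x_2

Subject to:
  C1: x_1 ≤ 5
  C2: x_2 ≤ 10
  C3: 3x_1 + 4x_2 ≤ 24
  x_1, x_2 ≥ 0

min z = x_1 - 7x_2

s.t.
  x_1 + s1 = 5
  x_2 + s2 = 10
  3x_1 + 4x_2 + s3 = 24
  x_1, x_2, s1, s2, s3 ≥ 0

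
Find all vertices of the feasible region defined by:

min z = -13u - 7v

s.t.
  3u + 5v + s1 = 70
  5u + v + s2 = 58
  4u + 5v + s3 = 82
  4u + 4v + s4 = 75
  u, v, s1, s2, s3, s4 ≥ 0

(0, 0), (11.6, 0), (10, 8), (0, 14)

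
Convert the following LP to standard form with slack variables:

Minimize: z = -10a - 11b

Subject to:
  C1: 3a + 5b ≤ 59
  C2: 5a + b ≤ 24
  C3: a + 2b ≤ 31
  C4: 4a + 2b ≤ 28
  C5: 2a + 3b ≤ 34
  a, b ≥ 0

min z = -10a - 11b

s.t.
  3a + 5b + s1 = 59
  5a + b + s2 = 24
  a + 2b + s3 = 31
  4a + 2b + s4 = 28
  2a + 3b + s5 = 34
  a, b, s1, s2, s3, s4, s5 ≥ 0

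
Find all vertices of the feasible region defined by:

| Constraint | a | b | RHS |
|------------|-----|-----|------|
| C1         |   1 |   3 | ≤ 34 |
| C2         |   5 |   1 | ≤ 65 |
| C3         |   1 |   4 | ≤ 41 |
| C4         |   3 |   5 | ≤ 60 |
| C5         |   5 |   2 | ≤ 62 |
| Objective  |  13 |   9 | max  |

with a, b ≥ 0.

(0, 0), (12.4, 0), (10, 6), (5, 9), (0, 10.25)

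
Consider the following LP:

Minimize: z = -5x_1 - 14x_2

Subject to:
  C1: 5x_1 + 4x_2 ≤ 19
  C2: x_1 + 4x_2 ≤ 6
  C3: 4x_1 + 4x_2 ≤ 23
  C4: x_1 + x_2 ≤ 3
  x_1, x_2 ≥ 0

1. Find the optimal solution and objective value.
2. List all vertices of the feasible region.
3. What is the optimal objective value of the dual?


1. x_1 = 2, x_2 = 1, z = -24
2. (0, 0), (3, 0), (2, 1), (0, 1.5)
3. -24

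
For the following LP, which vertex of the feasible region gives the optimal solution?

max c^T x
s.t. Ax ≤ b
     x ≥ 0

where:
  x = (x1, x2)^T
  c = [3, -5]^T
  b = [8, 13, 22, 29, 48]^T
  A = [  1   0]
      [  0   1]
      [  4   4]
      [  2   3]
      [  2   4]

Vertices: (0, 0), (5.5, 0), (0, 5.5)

Evaluate the objective at each vertex of the feasible region:
  z(0, 0) = 0
  z(5.5, 0) = 16.5  ←
  z(0, 5.5) = -27.5
The maximum is at x1 = 5.5, x2 = 0.

(5.5, 0)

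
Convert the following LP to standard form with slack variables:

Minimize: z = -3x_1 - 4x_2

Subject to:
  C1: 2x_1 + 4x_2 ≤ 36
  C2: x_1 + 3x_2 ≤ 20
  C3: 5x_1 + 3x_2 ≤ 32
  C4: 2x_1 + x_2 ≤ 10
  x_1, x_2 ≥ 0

min z = -3x_1 - 4x_2

s.t.
  2x_1 + 4x_2 + s1 = 36
  x_1 + 3x_2 + s2 = 20
  5x_1 + 3x_2 + s3 = 32
  2x_1 + x_2 + s4 = 10
  x_1, x_2, s1, s2, s3, s4 ≥ 0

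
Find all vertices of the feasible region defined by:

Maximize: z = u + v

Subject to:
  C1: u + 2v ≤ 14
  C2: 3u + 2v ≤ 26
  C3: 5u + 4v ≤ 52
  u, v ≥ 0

(0, 0), (8.667, 0), (6, 4), (0, 7)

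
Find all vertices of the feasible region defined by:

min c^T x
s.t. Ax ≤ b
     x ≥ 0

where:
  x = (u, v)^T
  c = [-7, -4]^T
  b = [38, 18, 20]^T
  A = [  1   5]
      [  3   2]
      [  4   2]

(0, 0), (5, 0), (2, 6), (1.077, 7.385), (0, 7.6)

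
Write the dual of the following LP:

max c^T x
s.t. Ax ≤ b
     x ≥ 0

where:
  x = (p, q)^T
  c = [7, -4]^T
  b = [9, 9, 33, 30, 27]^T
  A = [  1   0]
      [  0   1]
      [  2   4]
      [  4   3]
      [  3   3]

Primal max cᵀx s.t. Ax ≤ b, x ≥ 0  →  Dual min bᵀy s.t. Aᵀy ≥ c, y ≥ 0.

Minimize: z = 9y1 + 9y2 + 33y3 + 30y4 + 27y5

Subject to:
  y1 + 2y3 + 4y4 + 3y5 ≥ 7
  y2 + 4y3 + 3y4 + 3y5 ≥ -4
  y1, y2, y3, y4, y5 ≥ 0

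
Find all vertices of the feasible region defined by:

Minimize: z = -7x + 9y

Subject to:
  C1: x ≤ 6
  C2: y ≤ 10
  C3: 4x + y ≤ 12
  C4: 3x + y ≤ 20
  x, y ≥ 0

(0, 0), (3, 0), (0.5, 10), (0, 10)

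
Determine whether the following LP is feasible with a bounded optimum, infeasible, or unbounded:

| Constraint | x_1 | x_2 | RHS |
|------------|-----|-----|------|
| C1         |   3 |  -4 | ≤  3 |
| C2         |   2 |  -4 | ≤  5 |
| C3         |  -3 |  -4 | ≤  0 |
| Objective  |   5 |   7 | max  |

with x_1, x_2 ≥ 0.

Unbounded (objective can increase without bound)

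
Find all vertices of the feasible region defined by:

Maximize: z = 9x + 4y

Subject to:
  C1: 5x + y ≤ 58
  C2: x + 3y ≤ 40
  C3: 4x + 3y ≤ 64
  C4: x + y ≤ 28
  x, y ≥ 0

(0, 0), (11.6, 0), (10, 8), (8, 10.67), (0, 13.33)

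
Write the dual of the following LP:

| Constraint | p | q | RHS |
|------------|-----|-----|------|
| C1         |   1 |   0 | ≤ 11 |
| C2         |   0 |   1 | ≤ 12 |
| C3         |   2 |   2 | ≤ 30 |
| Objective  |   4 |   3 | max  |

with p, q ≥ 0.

Primal max cᵀx s.t. Ax ≤ b, x ≥ 0  →  Dual min bᵀy s.t. Aᵀy ≥ c, y ≥ 0.

Minimize: z = 11y1 + 12y2 + 30y3

Subject to:
  y1 + 2y3 ≥ 4
  y2 + 2y3 ≥ 3
  y1, y2, y3 ≥ 0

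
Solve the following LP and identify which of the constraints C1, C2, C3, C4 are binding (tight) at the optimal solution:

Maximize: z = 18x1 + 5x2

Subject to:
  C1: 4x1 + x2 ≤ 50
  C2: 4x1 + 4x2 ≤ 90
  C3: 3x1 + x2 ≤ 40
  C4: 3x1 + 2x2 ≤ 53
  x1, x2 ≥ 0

At x1 = 10, x2 = 10, compute slack b - a·x for each constraint:
  C1: 50 − 50 = 0  (binding)
  C2: 90 − 80 = 10  (slack)
  C3: 40 − 40 = 0  (binding)
  C4: 53 − 50 = 3  (slack)

Optimal: x1 = 10, x2 = 10
Binding: C1, C3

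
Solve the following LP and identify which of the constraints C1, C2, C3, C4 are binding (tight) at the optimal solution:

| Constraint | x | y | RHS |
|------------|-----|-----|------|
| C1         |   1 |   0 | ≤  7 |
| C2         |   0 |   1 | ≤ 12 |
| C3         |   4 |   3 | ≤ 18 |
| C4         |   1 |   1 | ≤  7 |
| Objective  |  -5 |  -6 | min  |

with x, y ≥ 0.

At x = 0, y = 6, compute slack b - a·x for each constraint:
  C1: 7 − 0 = 7  (slack)
  C2: 12 − 6 = 6  (slack)
  C3: 18 − 18 = 0  (binding)
  C4: 7 − 6 = 1  (slack)

Optimal: x = 0, y = 6
Binding: C3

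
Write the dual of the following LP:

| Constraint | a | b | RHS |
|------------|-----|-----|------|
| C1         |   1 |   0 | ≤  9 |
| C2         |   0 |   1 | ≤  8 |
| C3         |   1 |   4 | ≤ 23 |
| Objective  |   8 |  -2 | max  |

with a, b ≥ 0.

Primal max cᵀx s.t. Ax ≤ b, x ≥ 0  →  Dual min bᵀy s.t. Aᵀy ≥ c, y ≥ 0.

Minimize: z = 9y1 + 8y2 + 23y3

Subject to:
  y1 + y3 ≥ 8
  y2 + 4y3 ≥ -2
  y1, y2, y3 ≥ 0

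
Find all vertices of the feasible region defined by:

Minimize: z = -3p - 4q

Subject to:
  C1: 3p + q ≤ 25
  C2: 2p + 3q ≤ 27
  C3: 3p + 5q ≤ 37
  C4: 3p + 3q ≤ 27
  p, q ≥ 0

(0, 0), (8.333, 0), (8, 1), (4, 5), (0, 7.4)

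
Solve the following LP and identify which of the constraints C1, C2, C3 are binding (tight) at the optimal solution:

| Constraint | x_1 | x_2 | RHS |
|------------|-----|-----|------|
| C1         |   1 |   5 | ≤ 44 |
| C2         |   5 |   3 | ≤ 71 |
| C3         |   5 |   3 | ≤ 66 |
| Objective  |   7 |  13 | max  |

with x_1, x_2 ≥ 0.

At x_1 = 9, x_2 = 7, compute slack b - a·x for each constraint:
  C1: 44 − 44 = 0  (binding)
  C2: 71 − 66 = 5  (slack)
  C3: 66 − 66 = 0  (binding)

Optimal: x_1 = 9, x_2 = 7
Binding: C1, C3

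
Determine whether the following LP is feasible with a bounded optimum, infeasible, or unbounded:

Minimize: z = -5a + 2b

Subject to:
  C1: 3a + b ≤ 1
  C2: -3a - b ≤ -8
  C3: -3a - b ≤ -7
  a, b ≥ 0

Infeasible (no feasible solution exists)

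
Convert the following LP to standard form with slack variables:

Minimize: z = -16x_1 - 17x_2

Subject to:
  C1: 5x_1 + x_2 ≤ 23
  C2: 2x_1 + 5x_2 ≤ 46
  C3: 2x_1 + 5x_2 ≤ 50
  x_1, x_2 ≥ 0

min z = -16x_1 - 17x_2

s.t.
  5x_1 + x_2 + s1 = 23
  2x_1 + 5x_2 + s2 = 46
  2x_1 + 5x_2 + s3 = 50
  x_1, x_2, s1, s2, s3 ≥ 0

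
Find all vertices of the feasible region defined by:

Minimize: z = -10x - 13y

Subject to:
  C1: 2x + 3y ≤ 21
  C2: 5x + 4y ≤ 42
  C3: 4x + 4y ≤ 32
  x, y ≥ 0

(0, 0), (8, 0), (3, 5), (0, 7)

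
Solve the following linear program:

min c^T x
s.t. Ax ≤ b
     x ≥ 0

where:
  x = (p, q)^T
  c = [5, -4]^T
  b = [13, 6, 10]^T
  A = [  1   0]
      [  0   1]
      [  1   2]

Evaluate the objective at each vertex of the feasible region:
  z(0, 0) = 0
  z(10, 0) = 50
  z(0, 5) = -20  ←
The minimum is at p = 0, q = 5.

p = 0, q = 5, z = -20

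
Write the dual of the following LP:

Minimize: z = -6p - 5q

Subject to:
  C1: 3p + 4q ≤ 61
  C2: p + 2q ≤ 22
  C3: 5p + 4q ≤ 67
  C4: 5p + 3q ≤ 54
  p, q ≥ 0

Primal min cᵀx s.t. Ax ≤ b, x ≥ 0  →  Dual max −bᵀy s.t. Aᵀy ≥ −c, y ≥ 0.

Maximize: z = -61y1 - 22y2 - 67y3 - 54y4

Subject to:
  3y1 + y2 + 5y3 + 5y4 ≥ 6
  4y1 + 2y2 + 4y3 + 3y4 ≥ 5
  y1, y2, y3, y4 ≥ 0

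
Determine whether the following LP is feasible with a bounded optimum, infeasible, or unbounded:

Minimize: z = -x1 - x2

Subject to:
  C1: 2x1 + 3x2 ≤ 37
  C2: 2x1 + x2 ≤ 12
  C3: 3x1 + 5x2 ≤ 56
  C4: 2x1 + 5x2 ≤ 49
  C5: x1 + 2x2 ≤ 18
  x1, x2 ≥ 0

Feasible with a bounded optimal solution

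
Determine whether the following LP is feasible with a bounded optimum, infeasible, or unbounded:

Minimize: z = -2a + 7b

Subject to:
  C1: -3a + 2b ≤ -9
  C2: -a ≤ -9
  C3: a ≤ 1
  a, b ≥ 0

Infeasible (no feasible solution exists)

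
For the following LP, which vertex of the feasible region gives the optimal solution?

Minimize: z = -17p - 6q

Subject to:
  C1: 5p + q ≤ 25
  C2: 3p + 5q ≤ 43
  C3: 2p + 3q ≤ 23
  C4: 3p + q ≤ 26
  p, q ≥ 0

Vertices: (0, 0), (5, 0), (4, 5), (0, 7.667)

Evaluate the objective at each vertex of the feasible region:
  z(0, 0) = 0
  z(5, 0) = -85
  z(4, 5) = -98  ←
  z(0, 7.667) = -46
The minimum is at p = 4, q = 5.

(4, 5)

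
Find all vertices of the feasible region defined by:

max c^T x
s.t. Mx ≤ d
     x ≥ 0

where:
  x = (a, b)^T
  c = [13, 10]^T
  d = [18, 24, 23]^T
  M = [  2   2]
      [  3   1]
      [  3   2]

(0, 0), (7.667, 0), (5, 4), (0, 9)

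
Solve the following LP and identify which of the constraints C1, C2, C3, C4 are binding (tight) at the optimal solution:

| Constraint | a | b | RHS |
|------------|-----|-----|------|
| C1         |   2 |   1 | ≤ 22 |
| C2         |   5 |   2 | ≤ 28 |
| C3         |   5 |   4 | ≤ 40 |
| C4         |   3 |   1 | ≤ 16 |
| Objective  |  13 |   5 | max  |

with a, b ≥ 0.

At a = 4, b = 4, compute slack b - a·x for each constraint:
  C1: 22 − 12 = 10  (slack)
  C2: 28 − 28 = 0  (binding)
  C3: 40 − 36 = 4  (slack)
  C4: 16 − 16 = 0  (binding)

Optimal: a = 4, b = 4
Binding: C2, C4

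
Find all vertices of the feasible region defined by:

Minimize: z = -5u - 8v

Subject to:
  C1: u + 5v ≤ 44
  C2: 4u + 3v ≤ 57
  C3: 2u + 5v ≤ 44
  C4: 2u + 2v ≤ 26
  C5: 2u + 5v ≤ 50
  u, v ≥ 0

(0, 0), (13, 0), (7, 6), (0, 8.8)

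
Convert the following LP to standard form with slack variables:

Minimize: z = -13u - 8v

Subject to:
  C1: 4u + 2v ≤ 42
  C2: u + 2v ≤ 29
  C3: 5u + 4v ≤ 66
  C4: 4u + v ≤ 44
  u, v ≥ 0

min z = -13u - 8v

s.t.
  4u + 2v + s1 = 42
  u + 2v + s2 = 29
  5u + 4v + s3 = 66
  4u + v + s4 = 44
  u, v, s1, s2, s3, s4 ≥ 0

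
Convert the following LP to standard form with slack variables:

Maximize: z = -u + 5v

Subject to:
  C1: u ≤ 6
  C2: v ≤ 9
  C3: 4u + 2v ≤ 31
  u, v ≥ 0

max z = -u + 5v

s.t.
  u + s1 = 6
  v + s2 = 9
  4u + 2v + s3 = 31
  u, v, s1, s2, s3 ≥ 0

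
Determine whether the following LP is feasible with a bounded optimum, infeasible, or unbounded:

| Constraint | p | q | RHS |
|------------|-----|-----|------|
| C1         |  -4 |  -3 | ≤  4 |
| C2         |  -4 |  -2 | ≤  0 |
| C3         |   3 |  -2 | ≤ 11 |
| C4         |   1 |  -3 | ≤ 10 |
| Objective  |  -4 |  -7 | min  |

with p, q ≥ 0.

Unbounded (objective can decrease without bound)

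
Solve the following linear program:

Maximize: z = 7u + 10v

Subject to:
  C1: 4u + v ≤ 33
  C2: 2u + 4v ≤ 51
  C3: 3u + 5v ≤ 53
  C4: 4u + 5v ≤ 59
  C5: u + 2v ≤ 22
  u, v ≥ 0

Evaluate the objective at each vertex of the feasible region:
  z(0, 0) = 0
  z(8.25, 0) = 57.75
  z(6.625, 6.5) = 111.4
  z(6, 7) = 112  ←
  z(0, 10.6) = 106
The maximum is at u = 6, v = 7.

u = 6, v = 7, z = 112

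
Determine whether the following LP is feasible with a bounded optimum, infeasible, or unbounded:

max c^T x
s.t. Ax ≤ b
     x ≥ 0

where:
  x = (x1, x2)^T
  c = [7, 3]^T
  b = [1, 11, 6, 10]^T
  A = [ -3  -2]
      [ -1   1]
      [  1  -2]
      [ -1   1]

Unbounded (objective can increase without bound)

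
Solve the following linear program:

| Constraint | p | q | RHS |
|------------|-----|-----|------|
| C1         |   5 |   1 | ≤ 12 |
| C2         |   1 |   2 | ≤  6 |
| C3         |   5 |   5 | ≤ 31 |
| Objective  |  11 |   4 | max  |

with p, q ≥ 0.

Evaluate the objective at each vertex of the feasible region:
  z(0, 0) = 0
  z(2.4, 0) = 26.4
  z(2, 2) = 30  ←
  z(0, 3) = 12
The maximum is at p = 2, q = 2.

p = 2, q = 2, z = 30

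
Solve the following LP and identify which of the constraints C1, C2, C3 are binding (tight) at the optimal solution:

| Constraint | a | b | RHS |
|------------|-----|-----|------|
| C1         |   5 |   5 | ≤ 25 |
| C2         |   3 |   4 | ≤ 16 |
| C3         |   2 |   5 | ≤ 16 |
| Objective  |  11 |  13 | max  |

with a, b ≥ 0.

At a = 4, b = 1, compute slack b - a·x for each constraint:
  C1: 25 − 25 = 0  (binding)
  C2: 16 − 16 = 0  (binding)
  C3: 16 − 13 = 3  (slack)

Optimal: a = 4, b = 1
Binding: C1, C2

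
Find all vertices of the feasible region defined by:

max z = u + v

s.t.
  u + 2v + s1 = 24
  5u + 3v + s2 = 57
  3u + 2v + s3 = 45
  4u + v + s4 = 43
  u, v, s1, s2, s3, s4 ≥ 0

(0, 0), (10.75, 0), (10.29, 1.857), (6, 9), (0, 12)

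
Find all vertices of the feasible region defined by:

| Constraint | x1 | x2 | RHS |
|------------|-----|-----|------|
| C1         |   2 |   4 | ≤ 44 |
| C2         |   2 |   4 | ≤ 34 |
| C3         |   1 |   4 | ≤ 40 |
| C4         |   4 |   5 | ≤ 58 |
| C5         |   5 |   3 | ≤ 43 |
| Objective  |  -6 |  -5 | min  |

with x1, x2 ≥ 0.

(0, 0), (8.6, 0), (5, 6), (0, 8.5)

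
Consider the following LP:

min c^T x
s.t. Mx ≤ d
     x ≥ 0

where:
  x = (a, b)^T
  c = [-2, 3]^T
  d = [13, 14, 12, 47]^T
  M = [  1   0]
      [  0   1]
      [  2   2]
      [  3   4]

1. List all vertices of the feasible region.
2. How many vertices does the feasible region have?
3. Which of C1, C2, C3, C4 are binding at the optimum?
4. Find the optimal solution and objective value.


1. (0, 0), (6, 0), (0, 6)
2. 3
3. C3
4. a = 6, b = 0, z = -12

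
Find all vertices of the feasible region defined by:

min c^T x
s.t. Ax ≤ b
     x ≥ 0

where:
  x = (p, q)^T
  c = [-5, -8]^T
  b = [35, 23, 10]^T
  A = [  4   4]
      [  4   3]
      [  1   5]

(0, 0), (5.75, 0), (5, 1), (0, 2)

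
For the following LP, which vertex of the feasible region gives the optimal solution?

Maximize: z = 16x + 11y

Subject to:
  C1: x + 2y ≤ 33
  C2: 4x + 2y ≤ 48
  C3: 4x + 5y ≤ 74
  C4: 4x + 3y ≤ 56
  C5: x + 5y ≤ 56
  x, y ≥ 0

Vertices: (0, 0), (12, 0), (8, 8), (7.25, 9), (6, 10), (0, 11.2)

Evaluate the objective at each vertex of the feasible region:
  z(0, 0) = 0
  z(12, 0) = 192
  z(8, 8) = 216  ←
  z(7.25, 9) = 215
  z(6, 10) = 206
  z(0, 11.2) = 123.2
The maximum is at x = 8, y = 8.

(8, 8)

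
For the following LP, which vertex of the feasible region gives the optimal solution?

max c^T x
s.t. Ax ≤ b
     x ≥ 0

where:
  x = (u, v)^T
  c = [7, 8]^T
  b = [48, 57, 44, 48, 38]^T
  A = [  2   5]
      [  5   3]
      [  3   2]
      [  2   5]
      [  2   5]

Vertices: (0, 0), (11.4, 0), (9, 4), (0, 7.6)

Evaluate the objective at each vertex of the feasible region:
  z(0, 0) = 0
  z(11.4, 0) = 79.8
  z(9, 4) = 95  ←
  z(0, 7.6) = 60.8
The maximum is at u = 9, v = 4.

(9, 4)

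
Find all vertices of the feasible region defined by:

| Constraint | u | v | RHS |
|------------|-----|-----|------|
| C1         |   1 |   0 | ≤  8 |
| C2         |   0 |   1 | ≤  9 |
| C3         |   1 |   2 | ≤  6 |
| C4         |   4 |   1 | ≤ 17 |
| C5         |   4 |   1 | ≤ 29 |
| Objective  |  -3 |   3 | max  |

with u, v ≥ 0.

(0, 0), (4.25, 0), (4, 1), (0, 3)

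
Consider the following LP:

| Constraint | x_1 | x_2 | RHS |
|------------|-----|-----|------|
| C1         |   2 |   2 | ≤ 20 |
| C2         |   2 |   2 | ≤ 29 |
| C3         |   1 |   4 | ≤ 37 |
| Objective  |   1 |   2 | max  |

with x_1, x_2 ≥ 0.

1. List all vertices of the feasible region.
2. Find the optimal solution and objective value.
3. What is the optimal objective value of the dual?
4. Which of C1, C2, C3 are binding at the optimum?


1. (0, 0), (10, 0), (1, 9), (0, 9.25)
2. x_1 = 1, x_2 = 9, z = 19
3. 19
4. C1, C3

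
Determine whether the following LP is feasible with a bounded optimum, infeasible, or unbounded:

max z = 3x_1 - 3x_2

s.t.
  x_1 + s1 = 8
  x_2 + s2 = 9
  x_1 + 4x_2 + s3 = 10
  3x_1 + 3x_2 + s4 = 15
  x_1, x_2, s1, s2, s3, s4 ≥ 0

Feasible with a bounded optimal solution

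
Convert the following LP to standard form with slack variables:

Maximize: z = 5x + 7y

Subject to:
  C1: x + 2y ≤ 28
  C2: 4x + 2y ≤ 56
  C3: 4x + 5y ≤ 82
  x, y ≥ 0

max z = 5x + 7y

s.t.
  x + 2y + s1 = 28
  4x + 2y + s2 = 56
  4x + 5y + s3 = 82
  x, y, s1, s2, s3 ≥ 0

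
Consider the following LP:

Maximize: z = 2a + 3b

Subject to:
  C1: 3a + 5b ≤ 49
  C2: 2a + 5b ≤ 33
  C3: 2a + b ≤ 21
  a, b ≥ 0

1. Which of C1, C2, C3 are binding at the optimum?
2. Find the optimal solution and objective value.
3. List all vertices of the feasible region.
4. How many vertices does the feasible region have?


1. C2, C3
2. a = 9, b = 3, z = 27
3. (0, 0), (10.5, 0), (9, 3), (0, 6.6)
4. 4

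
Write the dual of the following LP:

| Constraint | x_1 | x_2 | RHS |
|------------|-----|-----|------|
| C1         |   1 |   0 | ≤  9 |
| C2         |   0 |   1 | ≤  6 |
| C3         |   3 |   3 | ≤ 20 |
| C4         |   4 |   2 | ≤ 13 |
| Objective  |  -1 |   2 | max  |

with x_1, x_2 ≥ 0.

Primal max cᵀx s.t. Ax ≤ b, x ≥ 0  →  Dual min bᵀy s.t. Aᵀy ≥ c, y ≥ 0.

Minimize: z = 9y1 + 6y2 + 20y3 + 13y4

Subject to:
  y1 + 3y3 + 4y4 ≥ -1
  y2 + 3y3 + 2y4 ≥ 2
  y1, y2, y3, y4 ≥ 0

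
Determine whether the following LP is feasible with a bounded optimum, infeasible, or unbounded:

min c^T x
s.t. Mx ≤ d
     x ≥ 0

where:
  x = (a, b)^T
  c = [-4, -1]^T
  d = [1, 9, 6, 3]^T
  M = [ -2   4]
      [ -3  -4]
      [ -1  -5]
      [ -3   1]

Unbounded (objective can decrease without bound)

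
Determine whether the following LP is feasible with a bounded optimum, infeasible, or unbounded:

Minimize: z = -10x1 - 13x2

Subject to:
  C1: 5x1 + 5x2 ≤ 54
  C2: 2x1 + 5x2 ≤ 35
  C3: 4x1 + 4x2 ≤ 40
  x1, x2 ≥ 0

Feasible with a bounded optimal solution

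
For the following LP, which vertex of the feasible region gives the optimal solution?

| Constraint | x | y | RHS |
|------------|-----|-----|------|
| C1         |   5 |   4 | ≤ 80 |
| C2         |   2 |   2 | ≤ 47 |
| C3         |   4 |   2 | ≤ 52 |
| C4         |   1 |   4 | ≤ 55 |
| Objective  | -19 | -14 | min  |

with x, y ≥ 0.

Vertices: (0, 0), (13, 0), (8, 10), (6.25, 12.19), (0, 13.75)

Evaluate the objective at each vertex of the feasible region:
  z(0, 0) = 0
  z(13, 0) = -247
  z(8, 10) = -292  ←
  z(6.25, 12.19) = -289.4
  z(0, 13.75) = -192.5
The minimum is at x = 8, y = 10.

(8, 10)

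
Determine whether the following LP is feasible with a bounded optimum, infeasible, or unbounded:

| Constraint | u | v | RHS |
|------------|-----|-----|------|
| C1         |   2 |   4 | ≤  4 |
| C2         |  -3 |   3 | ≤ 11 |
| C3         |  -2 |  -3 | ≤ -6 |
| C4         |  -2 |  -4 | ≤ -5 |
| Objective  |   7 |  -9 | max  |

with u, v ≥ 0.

Infeasible (no feasible solution exists)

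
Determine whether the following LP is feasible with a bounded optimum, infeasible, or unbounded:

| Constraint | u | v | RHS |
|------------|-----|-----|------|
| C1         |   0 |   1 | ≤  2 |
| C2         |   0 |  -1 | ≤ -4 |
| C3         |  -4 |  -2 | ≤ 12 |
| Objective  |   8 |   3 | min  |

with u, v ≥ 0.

Infeasible (no feasible solution exists)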